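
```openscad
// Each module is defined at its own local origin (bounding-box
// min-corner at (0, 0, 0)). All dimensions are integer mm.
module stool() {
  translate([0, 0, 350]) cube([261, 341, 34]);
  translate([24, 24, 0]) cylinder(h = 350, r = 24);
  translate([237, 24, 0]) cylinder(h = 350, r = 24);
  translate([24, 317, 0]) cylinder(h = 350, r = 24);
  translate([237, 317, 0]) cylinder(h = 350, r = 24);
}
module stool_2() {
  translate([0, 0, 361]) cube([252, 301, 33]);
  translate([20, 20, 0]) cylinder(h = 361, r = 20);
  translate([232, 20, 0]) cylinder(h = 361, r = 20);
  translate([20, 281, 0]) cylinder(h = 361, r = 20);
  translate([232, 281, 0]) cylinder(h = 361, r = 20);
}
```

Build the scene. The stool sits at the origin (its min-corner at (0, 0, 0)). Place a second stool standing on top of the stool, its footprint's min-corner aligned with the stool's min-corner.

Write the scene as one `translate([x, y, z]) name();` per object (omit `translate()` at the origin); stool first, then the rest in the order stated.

stool();
translate([0, 0, 384]) stool_2();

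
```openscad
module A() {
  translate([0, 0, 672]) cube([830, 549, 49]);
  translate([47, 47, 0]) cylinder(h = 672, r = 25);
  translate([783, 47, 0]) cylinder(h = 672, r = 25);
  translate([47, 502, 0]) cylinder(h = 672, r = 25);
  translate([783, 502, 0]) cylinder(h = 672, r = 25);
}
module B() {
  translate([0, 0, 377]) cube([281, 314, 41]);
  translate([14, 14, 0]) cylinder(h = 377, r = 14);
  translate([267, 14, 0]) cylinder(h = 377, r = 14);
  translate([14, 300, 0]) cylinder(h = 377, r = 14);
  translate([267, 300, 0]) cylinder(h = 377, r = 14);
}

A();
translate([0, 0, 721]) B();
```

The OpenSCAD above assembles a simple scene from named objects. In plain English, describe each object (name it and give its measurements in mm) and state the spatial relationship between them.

A is a table: top 830 mm (x) × 549 mm (y), 49 mm thick, upper face at z = 721 mm, on four round legs of 50 mm diameter, each leg's bounding box inset 22 mm from the nearest pair of top edges, running from z = 0 to the bottom of the top.

B is a simple wooden stool: a rectangular seat 281 mm (x) by 314 mm (y), 41 mm thick, top face at z = 418 mm, on four round legs, each 28 mm in diameter. The legs rest on z = 0, each leg's axis is inset half a diameter from the nearest pair of seat edges (so the leg's bounding box is flush with the corner).

The stool is on top of the table.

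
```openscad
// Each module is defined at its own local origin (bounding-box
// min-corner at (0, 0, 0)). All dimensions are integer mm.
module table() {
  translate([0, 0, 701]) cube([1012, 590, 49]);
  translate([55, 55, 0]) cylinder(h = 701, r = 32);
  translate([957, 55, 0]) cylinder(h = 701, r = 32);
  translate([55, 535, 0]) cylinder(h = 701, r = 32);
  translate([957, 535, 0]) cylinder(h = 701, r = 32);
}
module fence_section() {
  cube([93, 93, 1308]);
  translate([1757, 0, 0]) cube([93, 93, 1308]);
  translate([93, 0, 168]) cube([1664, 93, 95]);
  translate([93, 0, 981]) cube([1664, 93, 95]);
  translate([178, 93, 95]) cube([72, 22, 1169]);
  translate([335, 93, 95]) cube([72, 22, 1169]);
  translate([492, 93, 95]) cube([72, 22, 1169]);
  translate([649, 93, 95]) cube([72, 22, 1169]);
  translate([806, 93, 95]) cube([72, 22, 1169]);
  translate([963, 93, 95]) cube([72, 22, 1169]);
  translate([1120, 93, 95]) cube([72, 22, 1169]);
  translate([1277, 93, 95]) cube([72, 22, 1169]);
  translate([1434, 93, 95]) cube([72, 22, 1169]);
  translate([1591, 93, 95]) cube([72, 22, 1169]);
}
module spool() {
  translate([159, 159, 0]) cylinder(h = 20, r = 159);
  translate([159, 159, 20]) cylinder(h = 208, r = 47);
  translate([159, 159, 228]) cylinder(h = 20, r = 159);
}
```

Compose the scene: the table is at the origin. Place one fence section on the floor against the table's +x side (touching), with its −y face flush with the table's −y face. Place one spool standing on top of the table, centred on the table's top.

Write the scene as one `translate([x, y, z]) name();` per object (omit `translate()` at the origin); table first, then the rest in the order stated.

table();
translate([1012, 0, 0]) fence_section();
translate([347, 136, 750]) spool();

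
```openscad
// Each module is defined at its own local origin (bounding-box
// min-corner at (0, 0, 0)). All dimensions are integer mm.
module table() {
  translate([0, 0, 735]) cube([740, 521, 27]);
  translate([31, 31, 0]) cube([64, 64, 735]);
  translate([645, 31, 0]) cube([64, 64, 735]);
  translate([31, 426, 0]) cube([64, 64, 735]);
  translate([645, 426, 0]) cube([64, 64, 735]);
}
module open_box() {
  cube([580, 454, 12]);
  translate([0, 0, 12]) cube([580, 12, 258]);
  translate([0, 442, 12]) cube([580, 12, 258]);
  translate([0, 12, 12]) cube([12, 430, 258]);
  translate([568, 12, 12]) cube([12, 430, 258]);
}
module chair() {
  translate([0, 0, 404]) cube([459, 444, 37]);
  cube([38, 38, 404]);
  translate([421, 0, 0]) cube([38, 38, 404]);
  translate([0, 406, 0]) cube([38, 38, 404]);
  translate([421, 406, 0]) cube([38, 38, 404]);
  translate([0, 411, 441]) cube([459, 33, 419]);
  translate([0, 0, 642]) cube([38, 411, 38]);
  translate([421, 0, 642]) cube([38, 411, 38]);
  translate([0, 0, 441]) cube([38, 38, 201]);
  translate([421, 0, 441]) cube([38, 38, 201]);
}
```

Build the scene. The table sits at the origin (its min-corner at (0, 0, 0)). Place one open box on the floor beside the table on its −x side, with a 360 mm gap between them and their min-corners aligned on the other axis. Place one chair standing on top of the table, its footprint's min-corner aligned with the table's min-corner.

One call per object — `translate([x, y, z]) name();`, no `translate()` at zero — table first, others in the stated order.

table();
translate([-940, 0, 0]) open_box();
translate([0, 0, 762]) chair();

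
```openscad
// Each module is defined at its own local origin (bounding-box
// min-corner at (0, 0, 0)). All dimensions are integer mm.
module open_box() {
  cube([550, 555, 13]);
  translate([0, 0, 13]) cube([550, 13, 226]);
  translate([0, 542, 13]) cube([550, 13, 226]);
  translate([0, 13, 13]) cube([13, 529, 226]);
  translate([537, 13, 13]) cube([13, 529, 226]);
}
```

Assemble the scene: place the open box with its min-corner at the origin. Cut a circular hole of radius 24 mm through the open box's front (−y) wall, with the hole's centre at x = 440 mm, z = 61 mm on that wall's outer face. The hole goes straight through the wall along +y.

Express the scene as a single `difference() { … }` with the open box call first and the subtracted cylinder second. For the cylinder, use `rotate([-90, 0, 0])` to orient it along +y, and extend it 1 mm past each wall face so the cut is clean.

difference() {
  open_box();
  translate([440, -1, 61]) rotate([-90, 0, 0]) cylinder(h = 15, r = 24);
}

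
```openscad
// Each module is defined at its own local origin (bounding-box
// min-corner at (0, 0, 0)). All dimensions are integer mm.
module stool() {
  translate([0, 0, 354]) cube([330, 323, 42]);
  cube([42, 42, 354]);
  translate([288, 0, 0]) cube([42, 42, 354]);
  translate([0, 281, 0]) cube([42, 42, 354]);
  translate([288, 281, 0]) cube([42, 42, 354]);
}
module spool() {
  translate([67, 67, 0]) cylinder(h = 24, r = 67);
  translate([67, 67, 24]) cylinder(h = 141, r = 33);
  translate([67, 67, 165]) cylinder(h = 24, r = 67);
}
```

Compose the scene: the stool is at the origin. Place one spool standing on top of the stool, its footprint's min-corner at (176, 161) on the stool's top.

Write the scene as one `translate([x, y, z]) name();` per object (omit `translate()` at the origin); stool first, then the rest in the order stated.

stool();
translate([176, 161, 396]) spool();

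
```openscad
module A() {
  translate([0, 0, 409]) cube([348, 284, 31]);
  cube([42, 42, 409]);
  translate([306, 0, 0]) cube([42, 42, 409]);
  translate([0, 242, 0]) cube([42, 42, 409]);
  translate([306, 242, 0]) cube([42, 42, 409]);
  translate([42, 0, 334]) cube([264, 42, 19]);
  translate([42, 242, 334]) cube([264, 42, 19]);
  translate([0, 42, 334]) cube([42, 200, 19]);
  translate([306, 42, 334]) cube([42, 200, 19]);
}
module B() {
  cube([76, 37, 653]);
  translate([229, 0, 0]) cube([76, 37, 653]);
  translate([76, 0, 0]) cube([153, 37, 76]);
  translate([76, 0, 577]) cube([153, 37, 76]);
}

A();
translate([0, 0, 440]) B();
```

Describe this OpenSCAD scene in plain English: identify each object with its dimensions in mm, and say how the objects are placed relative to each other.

A is a simple wooden stool: a rectangular seat 348 mm (x) by 284 mm (y), 31 mm thick, top face at z = 440 mm, on four square legs, each 42×42 mm in cross-section. The legs rest on z = 0, each flush with a corner of the seat. Four stretchers, 42 mm wide and 19 mm tall, connect adjacent legs with their undersides at z = 334 mm, each running between the inner faces of the legs it joins and aligned with the legs' outer faces on the other axis.

B is a rectangular picture frame lying in the x–z plane (depth along y). The opening is 153 mm wide (x) by 501 mm tall (z), surrounded by a border 76 mm wide on all four sides. The frame is 37 mm deep and is made of two full-height vertical stiles with two horizontal rails fitted between them.

The picture frame is on top of the stool.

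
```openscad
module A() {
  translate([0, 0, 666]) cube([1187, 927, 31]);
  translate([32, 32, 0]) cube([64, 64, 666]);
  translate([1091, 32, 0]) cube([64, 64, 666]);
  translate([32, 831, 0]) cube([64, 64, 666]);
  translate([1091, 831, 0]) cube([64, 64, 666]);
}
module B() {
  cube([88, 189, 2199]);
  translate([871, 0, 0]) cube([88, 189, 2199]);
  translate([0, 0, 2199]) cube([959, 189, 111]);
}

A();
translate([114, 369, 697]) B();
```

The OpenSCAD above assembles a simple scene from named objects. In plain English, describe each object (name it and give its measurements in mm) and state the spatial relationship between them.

A is a table: top 1187 mm (x) × 927 mm (y), 31 mm thick, upper face at z = 697 mm, on four 64×64 mm square legs, each inset 32 mm from the nearest pair of top edges, running from z = 0 to the bottom of the top.

B is a rectangular door frame: two vertical jambs of 88×189 mm section, 2199 mm tall, with a clear opening 783 mm wide between their inner faces. A header 111 mm tall and 189 mm deep lies on top of the jambs and spans the full outside width.

The door frame is on top of the table, centred.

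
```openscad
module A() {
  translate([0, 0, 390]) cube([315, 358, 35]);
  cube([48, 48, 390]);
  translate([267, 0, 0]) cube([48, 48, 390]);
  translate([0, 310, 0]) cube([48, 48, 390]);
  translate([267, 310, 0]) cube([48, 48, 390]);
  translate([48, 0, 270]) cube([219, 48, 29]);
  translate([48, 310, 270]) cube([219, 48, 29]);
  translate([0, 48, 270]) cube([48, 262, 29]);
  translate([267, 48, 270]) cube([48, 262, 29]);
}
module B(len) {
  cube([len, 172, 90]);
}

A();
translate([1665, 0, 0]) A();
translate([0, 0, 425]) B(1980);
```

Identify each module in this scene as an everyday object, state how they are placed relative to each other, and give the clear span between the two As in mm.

Second stool starts at x = 1665; first ends at x = 315; clear span = 1665 − 315 = 1350 mm.

A is a stool. B is a beam. A beam spans the tops of two stools. The clear span between the two stools is 1350 mm.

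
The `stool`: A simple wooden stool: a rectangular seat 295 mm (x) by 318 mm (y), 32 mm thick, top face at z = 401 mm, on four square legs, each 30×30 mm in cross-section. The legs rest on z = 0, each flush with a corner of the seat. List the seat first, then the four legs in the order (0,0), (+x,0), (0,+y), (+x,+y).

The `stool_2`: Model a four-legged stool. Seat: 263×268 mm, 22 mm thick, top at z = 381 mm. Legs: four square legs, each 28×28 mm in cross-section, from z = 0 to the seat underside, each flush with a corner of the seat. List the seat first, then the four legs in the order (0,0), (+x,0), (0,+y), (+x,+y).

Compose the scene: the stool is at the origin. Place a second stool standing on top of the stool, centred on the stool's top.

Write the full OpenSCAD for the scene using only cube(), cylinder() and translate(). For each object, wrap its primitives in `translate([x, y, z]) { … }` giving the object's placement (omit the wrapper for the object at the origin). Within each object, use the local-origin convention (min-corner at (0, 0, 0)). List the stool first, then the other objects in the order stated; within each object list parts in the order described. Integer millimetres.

translate([0, 0, 369]) cube([295, 318, 32]);
cube([30, 30, 369]);
translate([265, 0, 0]) cube([30, 30, 369]);
translate([0, 288, 0]) cube([30, 30, 369]);
translate([265, 288, 0]) cube([30, 30, 369]);
translate([16, 25, 401]) {
  translate([0, 0, 359]) cube([263, 268, 22]);
  cube([28, 28, 359]);
  translate([235, 0, 0]) cube([28, 28, 359]);
  translate([0, 240, 0]) cube([28, 28, 359]);
  translate([235, 240, 0]) cube([28, 28, 359]);
}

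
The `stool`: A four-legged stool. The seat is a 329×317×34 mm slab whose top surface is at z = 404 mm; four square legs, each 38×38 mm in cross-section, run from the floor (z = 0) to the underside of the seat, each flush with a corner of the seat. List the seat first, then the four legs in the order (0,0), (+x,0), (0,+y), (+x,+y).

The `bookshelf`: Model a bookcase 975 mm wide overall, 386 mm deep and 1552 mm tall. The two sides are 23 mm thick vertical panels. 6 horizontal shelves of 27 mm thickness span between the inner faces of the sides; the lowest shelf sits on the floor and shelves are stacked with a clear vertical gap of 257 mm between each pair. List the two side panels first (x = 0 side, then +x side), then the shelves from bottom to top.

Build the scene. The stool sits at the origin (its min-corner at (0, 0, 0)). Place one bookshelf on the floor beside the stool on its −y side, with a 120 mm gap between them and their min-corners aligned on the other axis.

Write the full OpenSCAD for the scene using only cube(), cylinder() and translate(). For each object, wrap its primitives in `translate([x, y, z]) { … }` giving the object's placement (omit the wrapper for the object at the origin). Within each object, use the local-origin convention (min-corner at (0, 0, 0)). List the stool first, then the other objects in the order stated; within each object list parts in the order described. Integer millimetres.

translate([0, 0, 370]) cube([329, 317, 34]);
cube([38, 38, 370]);
translate([291, 0, 0]) cube([38, 38, 370]);
translate([0, 279, 0]) cube([38, 38, 370]);
translate([291, 279, 0]) cube([38, 38, 370]);
translate([0, -506, 0]) {
  cube([23, 386, 1552]);
  translate([952, 0, 0]) cube([23, 386, 1552]);
  translate([23, 0, 0]) cube([929, 386, 27]);
  translate([23, 0, 284]) cube([929, 386, 27]);
  translate([23, 0, 568]) cube([929, 386, 27]);
  translate([23, 0, 852]) cube([929, 386, 27]);
  translate([23, 0, 1136]) cube([929, 386, 27]);
  translate([23, 0, 1420]) cube([929, 386, 27]);
}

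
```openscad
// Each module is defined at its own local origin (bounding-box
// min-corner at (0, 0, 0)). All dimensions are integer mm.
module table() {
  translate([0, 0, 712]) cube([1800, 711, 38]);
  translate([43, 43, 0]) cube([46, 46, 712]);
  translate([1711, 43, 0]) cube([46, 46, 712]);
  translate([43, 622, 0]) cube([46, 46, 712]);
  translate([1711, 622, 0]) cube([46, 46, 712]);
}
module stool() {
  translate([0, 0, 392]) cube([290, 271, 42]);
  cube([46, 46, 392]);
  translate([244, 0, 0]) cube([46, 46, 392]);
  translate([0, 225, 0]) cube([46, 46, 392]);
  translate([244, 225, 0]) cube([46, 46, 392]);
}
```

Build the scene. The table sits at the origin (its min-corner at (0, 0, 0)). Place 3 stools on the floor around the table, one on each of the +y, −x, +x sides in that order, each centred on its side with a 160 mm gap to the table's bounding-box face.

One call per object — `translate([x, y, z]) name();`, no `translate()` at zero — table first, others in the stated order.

table();
translate([755, 871, 0]) stool();
translate([-450, 220, 0]) stool();
translate([1960, 220, 0]) stool();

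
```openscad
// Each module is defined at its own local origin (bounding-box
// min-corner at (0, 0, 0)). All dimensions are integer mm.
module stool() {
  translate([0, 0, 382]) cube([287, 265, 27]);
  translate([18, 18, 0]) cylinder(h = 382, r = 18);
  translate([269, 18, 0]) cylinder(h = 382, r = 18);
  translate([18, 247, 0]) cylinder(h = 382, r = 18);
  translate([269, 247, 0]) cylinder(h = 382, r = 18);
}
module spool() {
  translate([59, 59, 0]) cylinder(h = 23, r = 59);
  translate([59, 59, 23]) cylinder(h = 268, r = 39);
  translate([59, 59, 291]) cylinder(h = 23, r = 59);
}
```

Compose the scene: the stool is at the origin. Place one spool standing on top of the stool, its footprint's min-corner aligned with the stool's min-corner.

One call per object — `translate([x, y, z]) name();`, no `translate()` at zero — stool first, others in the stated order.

stool();
translate([0, 0, 409]) spool();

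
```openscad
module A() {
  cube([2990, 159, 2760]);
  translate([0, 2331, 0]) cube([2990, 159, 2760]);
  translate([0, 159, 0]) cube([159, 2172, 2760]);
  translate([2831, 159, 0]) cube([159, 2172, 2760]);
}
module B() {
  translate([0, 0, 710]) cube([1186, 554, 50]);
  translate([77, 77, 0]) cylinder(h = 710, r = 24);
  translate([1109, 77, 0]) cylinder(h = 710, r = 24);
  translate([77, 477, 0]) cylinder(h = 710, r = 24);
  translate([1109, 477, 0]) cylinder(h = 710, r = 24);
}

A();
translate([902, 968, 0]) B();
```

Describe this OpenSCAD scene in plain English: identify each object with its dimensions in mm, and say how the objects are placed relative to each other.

A is a box-shaped house frame (walls only): outside footprint 2990×2490 mm, wall height 2760 mm, wall thickness 159 mm. The two y-facing walls run the full x-width; the two x-facing walls fit between the inner faces of the y-facing walls.

B is a rectangular dining table. The top is 1186×554×50 mm with its upper surface at z = 760 mm. It stands on four round legs of 48 mm diameter, each leg's bounding box inset 53 mm from the nearest pair of top edges, running from the floor to the underside of the top.

The table sits inside the house frame, centred.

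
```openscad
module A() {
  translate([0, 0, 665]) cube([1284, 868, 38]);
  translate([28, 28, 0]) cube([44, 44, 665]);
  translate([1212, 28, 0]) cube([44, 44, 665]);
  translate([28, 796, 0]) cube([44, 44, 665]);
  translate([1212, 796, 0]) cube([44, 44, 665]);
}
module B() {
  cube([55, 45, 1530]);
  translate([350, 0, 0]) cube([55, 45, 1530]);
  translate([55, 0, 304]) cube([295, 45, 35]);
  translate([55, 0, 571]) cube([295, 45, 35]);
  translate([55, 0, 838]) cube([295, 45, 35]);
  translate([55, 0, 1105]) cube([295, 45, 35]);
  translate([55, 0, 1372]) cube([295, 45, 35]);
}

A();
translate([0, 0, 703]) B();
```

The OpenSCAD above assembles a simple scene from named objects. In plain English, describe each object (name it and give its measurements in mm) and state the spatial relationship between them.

A is a table: top 1284 mm (x) × 868 mm (y), 38 mm thick, upper face at z = 703 mm, on four 44×44 mm square legs, each inset 28 mm from the nearest pair of top edges, running from z = 0 to the bottom of the top.

B is a straight ladder. Two 55×45 mm vertical rails, 1530 mm tall, stand 405 mm apart (outside-to-outside) with their front faces coplanar on the −y side. 5 rungs, each 45 mm deep and 35 mm tall, span between the inner faces of the rails, front faces flush with the rails. The lowest rung's underside is at z = 304 mm and rungs are spaced 267 mm apart (underside to underside).

The ladder is on top of the table.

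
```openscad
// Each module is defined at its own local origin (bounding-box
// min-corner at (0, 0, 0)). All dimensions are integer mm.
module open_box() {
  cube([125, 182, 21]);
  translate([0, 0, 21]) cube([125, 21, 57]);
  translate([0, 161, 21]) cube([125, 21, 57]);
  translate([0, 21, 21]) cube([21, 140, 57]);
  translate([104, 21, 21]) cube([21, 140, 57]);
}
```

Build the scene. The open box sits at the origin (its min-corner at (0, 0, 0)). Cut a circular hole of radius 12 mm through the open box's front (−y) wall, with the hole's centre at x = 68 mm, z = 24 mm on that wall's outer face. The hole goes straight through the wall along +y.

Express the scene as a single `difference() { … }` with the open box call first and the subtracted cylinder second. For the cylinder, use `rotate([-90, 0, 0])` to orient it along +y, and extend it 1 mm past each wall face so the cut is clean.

difference() {
  open_box();
  translate([68, -1, 24]) rotate([-90, 0, 0]) cylinder(h = 23, r = 12);
}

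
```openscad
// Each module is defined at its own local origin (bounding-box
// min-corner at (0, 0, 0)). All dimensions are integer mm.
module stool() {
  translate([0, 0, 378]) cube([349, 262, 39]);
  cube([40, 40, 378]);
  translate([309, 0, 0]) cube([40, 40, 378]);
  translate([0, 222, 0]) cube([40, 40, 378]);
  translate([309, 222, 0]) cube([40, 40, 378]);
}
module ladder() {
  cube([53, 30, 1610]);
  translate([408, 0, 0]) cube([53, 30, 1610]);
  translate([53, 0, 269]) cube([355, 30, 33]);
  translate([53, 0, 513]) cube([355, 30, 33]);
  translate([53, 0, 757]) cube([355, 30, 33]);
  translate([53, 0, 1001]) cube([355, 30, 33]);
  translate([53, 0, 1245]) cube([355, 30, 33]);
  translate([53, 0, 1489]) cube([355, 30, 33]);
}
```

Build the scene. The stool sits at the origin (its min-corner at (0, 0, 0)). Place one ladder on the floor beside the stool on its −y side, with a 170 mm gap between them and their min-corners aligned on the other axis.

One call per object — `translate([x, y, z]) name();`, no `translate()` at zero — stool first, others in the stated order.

stool();
translate([0, -200, 0]) ladder();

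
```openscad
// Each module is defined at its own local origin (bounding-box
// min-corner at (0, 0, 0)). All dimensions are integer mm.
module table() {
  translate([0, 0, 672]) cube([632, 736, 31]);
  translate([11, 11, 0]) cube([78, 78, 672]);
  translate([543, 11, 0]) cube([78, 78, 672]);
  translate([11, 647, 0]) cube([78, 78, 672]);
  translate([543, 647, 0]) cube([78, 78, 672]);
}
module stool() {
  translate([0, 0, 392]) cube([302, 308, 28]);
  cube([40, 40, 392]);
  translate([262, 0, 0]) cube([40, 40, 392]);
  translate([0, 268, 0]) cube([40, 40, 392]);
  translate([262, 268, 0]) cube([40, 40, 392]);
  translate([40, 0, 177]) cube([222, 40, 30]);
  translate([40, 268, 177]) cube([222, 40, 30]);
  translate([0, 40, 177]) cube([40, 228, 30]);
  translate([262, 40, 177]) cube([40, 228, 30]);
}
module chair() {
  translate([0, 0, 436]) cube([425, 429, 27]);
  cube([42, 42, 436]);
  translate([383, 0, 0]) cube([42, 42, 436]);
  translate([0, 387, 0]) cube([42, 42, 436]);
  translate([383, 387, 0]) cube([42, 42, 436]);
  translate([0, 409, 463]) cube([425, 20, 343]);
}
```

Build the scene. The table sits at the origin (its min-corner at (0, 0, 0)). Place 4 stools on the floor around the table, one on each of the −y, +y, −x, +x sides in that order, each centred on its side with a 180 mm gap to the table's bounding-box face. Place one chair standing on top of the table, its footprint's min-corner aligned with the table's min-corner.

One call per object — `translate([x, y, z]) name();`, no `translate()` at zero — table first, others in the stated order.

table();
translate([165, -488, 0]) stool();
translate([165, 916, 0]) stool();
translate([-482, 214, 0]) stool();
translate([812, 214, 0]) stool();
translate([0, 0, 703]) chair();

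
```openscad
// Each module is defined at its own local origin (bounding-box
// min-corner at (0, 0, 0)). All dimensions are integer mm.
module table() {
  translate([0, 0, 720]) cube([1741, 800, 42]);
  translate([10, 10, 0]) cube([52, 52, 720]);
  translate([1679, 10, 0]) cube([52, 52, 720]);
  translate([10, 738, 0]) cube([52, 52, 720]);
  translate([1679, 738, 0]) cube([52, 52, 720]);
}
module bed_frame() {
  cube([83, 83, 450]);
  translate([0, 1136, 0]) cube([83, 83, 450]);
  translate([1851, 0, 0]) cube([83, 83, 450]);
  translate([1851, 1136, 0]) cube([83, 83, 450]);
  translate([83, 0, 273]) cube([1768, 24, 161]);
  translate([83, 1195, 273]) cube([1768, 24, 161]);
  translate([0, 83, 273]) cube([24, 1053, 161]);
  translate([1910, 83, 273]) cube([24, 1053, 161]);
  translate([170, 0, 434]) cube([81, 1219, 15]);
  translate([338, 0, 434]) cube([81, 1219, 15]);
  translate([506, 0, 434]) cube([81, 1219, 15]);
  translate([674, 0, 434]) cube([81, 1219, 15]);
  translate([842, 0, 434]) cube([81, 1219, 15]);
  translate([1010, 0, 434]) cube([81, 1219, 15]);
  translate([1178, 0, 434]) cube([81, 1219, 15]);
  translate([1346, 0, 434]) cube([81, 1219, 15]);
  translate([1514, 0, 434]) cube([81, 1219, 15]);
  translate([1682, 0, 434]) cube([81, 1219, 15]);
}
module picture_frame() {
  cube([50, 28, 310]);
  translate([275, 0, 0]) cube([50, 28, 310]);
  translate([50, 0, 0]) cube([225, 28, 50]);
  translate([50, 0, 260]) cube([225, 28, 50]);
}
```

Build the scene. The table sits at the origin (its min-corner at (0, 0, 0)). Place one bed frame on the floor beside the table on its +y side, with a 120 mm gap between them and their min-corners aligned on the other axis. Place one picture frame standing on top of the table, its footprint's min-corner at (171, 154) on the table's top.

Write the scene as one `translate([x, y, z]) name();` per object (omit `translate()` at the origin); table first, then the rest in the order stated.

table();
translate([0, 920, 0]) bed_frame();
translate([171, 154, 762]) picture_frame();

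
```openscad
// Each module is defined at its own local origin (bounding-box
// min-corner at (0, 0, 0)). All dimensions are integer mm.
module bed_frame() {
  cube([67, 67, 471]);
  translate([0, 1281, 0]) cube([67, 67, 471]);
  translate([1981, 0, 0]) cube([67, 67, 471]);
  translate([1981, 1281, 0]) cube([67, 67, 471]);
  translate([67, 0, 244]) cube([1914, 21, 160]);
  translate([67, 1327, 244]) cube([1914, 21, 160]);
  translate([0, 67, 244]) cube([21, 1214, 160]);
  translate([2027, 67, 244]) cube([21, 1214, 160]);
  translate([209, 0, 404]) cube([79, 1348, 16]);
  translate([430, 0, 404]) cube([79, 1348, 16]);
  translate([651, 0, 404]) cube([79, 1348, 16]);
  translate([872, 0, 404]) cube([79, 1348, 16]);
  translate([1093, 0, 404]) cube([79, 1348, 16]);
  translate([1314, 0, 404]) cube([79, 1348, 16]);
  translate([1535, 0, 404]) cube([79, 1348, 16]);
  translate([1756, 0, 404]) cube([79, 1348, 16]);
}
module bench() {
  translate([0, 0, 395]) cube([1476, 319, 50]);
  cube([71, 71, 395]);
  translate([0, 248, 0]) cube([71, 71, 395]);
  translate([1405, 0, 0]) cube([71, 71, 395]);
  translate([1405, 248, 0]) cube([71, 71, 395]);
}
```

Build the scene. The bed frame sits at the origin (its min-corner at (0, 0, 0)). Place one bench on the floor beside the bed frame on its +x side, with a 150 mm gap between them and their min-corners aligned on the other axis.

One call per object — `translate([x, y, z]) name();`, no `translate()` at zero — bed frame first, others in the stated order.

bed_frame();
translate([2198, 0, 0]) bench();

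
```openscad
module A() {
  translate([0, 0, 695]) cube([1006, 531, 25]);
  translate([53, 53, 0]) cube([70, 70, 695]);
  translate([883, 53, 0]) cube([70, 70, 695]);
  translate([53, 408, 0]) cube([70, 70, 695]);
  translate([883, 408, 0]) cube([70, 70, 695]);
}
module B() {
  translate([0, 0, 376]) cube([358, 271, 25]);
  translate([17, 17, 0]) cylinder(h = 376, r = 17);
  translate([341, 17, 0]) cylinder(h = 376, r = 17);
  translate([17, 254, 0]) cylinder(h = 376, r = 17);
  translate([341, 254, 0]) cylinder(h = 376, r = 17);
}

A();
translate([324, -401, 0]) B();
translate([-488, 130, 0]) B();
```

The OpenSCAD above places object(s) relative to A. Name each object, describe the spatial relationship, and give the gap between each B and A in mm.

Each stool's nearest face is 130 mm from the table's bounding box.

A is a table. B is a stool. Two stools sit around the table at the −y, −x sides. The gap between each stool and the table is 130 mm.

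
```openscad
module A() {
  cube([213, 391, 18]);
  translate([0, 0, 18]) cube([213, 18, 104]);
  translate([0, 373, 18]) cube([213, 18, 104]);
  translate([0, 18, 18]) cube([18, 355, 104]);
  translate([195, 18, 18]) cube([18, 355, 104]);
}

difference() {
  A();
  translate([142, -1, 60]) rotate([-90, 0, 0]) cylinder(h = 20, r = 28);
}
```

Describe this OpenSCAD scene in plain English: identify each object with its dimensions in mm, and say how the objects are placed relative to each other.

A is an open-topped rectangular box: outside dimensions 213×391×122 mm, with a uniform wall and base thickness of 18 mm. The base is a full 213×391 slab on the floor; four walls sit on top of the base. The front and back walls (the −y and +y sides) span the full width; the two side walls fit between them.

The open box has a circular hole of radius 28 mm through its front wall, centred at (x = 142, z = 60).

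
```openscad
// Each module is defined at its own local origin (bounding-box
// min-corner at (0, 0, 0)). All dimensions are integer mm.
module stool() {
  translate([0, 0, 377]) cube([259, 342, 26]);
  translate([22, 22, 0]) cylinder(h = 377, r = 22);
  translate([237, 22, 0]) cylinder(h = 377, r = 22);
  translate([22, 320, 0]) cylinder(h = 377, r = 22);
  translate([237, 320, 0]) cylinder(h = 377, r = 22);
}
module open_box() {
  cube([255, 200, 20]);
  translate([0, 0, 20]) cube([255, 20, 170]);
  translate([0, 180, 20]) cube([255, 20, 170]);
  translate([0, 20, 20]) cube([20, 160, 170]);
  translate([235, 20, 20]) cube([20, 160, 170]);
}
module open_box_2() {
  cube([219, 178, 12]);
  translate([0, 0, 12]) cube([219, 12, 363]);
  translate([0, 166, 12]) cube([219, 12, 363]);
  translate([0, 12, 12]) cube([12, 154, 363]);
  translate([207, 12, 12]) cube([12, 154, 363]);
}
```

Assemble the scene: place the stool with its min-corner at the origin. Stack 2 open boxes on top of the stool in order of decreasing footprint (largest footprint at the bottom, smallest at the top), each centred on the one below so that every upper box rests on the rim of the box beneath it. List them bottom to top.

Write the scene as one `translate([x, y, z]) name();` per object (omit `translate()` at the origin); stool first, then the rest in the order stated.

stool();
translate([2, 71, 403]) open_box();
translate([20, 82, 593]) open_box_2();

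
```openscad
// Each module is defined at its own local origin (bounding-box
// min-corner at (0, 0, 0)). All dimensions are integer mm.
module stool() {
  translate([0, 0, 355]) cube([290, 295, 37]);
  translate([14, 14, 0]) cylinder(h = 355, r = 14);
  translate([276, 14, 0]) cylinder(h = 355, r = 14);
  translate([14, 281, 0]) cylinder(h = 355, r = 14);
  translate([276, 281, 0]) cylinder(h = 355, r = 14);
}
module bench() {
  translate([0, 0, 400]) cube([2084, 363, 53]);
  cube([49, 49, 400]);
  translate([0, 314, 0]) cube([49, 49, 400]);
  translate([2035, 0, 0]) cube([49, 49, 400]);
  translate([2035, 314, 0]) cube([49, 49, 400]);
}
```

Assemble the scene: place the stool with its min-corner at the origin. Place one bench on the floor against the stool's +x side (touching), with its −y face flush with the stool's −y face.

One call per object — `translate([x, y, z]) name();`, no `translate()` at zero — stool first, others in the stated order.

stool();
translate([290, 0, 0]) bench();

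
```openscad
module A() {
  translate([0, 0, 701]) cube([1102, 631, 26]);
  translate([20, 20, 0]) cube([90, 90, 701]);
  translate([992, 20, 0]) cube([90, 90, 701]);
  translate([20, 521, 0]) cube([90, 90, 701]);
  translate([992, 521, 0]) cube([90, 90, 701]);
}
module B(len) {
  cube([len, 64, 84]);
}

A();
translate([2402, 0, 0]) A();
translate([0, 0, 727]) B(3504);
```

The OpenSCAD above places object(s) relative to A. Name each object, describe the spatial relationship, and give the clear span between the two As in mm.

A is a table. B is a beam. A beam spans the tops of two tables. The clear span between the two tables is 1300 mm.

Second table starts at x = 2402; first ends at x = 1102; clear span = 2402 − 1102 = 1300 mm.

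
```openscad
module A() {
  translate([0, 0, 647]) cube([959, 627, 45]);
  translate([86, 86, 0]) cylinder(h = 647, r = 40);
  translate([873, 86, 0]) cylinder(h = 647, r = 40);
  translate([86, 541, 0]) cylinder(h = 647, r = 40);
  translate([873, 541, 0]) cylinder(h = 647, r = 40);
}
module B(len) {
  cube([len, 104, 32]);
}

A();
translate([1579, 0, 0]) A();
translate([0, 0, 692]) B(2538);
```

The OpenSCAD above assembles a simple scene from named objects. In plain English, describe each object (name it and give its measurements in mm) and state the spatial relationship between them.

A is a table: top 959 mm (x) × 627 mm (y), 45 mm thick, upper face at z = 692 mm, on four round legs of 80 mm diameter, each leg's bounding box inset 46 mm from the nearest pair of top edges, running from z = 0 to the bottom of the top.

B is a rectangular beam 2538 mm long (x), 104 mm deep (y), 32 mm thick (z).

The beam spans the tops of two tables placed 620 mm apart, resting at z = 692 mm.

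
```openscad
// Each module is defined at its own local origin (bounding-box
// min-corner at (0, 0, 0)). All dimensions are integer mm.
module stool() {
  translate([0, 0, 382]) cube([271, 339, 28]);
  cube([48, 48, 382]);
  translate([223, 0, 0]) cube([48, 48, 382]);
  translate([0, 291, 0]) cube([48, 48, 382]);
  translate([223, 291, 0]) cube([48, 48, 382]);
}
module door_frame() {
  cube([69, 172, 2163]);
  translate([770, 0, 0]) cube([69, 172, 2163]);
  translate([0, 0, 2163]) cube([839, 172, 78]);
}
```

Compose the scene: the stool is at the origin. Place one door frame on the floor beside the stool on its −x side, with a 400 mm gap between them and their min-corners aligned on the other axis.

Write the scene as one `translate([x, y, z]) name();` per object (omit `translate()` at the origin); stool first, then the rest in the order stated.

stool();
translate([-1239, 0, 0]) door_frame();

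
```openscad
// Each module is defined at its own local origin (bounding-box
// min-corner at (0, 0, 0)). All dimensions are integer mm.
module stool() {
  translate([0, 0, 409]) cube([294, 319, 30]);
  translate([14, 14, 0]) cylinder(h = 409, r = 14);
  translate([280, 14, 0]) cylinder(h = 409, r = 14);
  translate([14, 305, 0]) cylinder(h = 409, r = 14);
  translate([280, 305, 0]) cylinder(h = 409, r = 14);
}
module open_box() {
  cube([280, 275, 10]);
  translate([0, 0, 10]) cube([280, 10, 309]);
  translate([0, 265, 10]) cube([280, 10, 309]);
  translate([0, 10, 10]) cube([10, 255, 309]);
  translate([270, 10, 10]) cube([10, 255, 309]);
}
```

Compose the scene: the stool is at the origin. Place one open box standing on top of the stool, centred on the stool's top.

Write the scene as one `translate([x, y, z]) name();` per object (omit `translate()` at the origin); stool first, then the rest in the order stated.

stool();
translate([7, 22, 439]) open_box();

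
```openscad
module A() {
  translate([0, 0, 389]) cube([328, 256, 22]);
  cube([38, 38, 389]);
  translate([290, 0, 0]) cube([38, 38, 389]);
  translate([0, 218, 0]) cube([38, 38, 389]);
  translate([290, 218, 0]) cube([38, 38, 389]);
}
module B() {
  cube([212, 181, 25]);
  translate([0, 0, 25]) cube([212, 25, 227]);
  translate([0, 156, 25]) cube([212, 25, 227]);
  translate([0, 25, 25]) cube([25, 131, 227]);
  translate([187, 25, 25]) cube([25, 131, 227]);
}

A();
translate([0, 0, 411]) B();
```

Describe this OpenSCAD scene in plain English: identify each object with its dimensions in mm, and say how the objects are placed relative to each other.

A is a simple wooden stool: a rectangular seat 328 mm (x) by 256 mm (y), 22 mm thick, top face at z = 411 mm, on four square legs, each 38×38 mm in cross-section. The legs rest on z = 0, each flush with a corner of the seat.

B is an open-topped rectangular box: outside dimensions 212×181×252 mm, with a uniform wall and base thickness of 25 mm. The base is a full 212×181 slab on the floor; four walls sit on top of the base. The front and back walls (the −y and +y sides) span the full width; the two side walls fit between them.

The open box is on top of the stool.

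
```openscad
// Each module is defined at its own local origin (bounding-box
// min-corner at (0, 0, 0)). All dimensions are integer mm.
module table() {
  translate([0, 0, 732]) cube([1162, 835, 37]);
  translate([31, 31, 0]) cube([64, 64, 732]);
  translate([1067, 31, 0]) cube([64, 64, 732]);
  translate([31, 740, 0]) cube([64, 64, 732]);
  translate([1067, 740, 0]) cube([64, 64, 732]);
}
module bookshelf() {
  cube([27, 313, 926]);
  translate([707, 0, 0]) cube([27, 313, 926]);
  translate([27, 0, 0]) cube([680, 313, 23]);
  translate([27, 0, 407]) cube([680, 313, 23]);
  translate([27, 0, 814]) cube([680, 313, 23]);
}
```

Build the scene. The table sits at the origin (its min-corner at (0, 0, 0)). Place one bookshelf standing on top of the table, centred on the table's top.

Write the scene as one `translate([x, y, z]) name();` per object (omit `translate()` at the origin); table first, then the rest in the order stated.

table();
translate([214, 261, 769]) bookshelf();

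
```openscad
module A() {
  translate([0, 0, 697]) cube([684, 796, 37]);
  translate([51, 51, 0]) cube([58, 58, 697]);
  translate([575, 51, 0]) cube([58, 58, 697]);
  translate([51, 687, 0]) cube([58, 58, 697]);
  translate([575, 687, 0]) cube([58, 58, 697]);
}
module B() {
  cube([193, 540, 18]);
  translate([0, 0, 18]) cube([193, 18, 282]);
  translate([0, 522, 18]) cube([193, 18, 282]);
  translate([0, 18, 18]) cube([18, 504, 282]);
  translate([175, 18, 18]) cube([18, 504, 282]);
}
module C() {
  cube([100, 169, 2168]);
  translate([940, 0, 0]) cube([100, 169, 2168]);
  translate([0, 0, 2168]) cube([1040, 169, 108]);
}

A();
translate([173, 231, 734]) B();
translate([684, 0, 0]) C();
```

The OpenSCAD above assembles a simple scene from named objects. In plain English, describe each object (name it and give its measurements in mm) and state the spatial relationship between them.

A is a rectangular dining table. The top is 684×796×37 mm with its upper surface at z = 734 mm. It stands on four 58×58 mm square legs, each inset 51 mm from the nearest pair of top edges, running from the floor to the underside of the top.

B is an open-topped rectangular box: outside dimensions 193×540×300 mm, with a uniform wall and base thickness of 18 mm. The base is a full 193×540 slab on the floor; four walls sit on top of the base. The front and back walls (the −y and +y sides) span the full width; the two side walls fit between them.

C is a door frame. The clear opening is 840 mm wide and 2168 mm high. Two 100 mm wide jambs, 169 mm deep, stand either side of the opening from the floor to the top of the opening. A 108 mm thick head sits across the top of both jambs, spanning the full outside width of the frame.

The open box is on top of the table. The door frame is against the table's +x side, with their −y faces flush.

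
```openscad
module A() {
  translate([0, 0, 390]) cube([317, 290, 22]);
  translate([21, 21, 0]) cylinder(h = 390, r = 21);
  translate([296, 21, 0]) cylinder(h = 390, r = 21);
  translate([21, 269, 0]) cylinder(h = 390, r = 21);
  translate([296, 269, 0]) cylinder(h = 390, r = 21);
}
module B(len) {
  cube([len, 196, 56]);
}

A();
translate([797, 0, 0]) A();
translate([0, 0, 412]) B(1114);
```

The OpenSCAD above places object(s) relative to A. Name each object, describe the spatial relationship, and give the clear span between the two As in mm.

Second stool starts at x = 797; first ends at x = 317; clear span = 797 − 317 = 480 mm.

A is a stool. B is a beam. A beam spans the tops of two stools. The clear span between the two stools is 480 mm.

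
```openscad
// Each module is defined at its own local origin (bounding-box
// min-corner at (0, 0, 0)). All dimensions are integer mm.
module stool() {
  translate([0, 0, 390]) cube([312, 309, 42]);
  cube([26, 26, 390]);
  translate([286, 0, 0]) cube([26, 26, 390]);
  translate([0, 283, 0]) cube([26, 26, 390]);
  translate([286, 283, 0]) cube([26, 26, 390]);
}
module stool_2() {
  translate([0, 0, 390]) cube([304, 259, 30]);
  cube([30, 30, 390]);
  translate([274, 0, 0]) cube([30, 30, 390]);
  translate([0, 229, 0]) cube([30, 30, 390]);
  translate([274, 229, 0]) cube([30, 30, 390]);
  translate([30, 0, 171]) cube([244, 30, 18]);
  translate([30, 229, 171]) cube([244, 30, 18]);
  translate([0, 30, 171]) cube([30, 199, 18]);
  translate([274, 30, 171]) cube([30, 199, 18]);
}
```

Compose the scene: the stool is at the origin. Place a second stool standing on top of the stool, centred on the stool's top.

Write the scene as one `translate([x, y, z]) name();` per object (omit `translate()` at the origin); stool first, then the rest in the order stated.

stool();
translate([4, 25, 432]) stool_2();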